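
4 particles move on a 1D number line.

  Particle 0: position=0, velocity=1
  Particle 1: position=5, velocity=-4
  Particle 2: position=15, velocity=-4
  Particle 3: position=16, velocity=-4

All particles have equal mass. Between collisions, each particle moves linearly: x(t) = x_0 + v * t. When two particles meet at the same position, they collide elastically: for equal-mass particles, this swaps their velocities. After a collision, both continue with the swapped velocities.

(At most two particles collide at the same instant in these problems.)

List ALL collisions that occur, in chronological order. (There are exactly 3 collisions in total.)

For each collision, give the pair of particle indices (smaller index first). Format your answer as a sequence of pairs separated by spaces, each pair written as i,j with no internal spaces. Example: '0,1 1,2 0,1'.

Collision at t=1: particles 0 and 1 swap velocities; positions: p0=1 p1=1 p2=11 p3=12; velocities now: v0=-4 v1=1 v2=-4 v3=-4
Collision at t=3: particles 1 and 2 swap velocities; positions: p0=-7 p1=3 p2=3 p3=4; velocities now: v0=-4 v1=-4 v2=1 v3=-4
Collision at t=16/5: particles 2 and 3 swap velocities; positions: p0=-39/5 p1=11/5 p2=16/5 p3=16/5; velocities now: v0=-4 v1=-4 v2=-4 v3=1

Answer: 0,1 1,2 2,3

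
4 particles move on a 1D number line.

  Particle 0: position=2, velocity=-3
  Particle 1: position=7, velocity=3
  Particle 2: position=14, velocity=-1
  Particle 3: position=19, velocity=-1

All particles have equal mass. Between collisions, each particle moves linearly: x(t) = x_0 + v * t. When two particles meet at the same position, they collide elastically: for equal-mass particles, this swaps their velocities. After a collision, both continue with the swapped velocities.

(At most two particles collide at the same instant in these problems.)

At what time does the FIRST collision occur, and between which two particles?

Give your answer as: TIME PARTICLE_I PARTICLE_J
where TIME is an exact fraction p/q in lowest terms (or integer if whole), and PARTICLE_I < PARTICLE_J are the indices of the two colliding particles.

Answer: 7/4 1 2

Derivation:
Pair (0,1): pos 2,7 vel -3,3 -> not approaching (rel speed -6 <= 0)
Pair (1,2): pos 7,14 vel 3,-1 -> gap=7, closing at 4/unit, collide at t=7/4
Pair (2,3): pos 14,19 vel -1,-1 -> not approaching (rel speed 0 <= 0)
Earliest collision: t=7/4 between 1 and 2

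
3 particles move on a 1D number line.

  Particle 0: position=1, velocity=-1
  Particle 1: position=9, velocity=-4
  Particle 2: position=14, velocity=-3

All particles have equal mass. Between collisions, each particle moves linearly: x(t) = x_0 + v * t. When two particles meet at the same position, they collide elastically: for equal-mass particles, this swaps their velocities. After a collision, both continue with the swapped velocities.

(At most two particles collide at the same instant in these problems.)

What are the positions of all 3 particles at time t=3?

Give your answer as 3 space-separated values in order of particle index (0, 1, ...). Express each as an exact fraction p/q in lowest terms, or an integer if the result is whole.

Answer: -3 -2 5

Derivation:
Collision at t=8/3: particles 0 and 1 swap velocities; positions: p0=-5/3 p1=-5/3 p2=6; velocities now: v0=-4 v1=-1 v2=-3
Advance to t=3 (no further collisions before then); velocities: v0=-4 v1=-1 v2=-3; positions = -3 -2 5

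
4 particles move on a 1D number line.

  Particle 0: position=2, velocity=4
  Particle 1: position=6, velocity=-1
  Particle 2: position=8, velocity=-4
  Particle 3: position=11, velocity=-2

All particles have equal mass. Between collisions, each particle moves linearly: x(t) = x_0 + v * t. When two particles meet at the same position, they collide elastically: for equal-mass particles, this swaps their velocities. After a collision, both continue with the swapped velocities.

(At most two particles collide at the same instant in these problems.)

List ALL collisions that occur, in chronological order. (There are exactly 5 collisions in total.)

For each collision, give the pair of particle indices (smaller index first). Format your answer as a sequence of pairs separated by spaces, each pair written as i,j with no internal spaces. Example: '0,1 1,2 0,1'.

Collision at t=2/3: particles 1 and 2 swap velocities; positions: p0=14/3 p1=16/3 p2=16/3 p3=29/3; velocities now: v0=4 v1=-4 v2=-1 v3=-2
Collision at t=3/4: particles 0 and 1 swap velocities; positions: p0=5 p1=5 p2=21/4 p3=19/2; velocities now: v0=-4 v1=4 v2=-1 v3=-2
Collision at t=4/5: particles 1 and 2 swap velocities; positions: p0=24/5 p1=26/5 p2=26/5 p3=47/5; velocities now: v0=-4 v1=-1 v2=4 v3=-2
Collision at t=3/2: particles 2 and 3 swap velocities; positions: p0=2 p1=9/2 p2=8 p3=8; velocities now: v0=-4 v1=-1 v2=-2 v3=4
Collision at t=5: particles 1 and 2 swap velocities; positions: p0=-12 p1=1 p2=1 p3=22; velocities now: v0=-4 v1=-2 v2=-1 v3=4

Answer: 1,2 0,1 1,2 2,3 1,2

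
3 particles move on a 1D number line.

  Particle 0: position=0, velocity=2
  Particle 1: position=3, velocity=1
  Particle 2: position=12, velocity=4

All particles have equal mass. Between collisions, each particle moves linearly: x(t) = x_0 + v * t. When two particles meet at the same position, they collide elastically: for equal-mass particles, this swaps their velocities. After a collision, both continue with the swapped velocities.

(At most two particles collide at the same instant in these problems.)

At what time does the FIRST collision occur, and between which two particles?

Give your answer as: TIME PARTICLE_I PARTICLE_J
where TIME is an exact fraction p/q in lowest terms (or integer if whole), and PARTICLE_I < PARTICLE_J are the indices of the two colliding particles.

Answer: 3 0 1

Derivation:
Pair (0,1): pos 0,3 vel 2,1 -> gap=3, closing at 1/unit, collide at t=3
Pair (1,2): pos 3,12 vel 1,4 -> not approaching (rel speed -3 <= 0)
Earliest collision: t=3 between 0 and 1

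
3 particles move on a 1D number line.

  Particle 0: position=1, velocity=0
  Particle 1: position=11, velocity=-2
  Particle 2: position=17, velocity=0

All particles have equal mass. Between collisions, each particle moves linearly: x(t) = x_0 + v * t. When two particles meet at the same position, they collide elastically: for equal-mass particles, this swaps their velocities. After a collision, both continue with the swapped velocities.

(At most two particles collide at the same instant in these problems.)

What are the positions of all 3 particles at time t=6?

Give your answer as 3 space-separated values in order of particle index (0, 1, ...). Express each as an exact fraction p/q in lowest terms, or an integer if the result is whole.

Collision at t=5: particles 0 and 1 swap velocities; positions: p0=1 p1=1 p2=17; velocities now: v0=-2 v1=0 v2=0
Advance to t=6 (no further collisions before then); velocities: v0=-2 v1=0 v2=0; positions = -1 1 17

Answer: -1 1 17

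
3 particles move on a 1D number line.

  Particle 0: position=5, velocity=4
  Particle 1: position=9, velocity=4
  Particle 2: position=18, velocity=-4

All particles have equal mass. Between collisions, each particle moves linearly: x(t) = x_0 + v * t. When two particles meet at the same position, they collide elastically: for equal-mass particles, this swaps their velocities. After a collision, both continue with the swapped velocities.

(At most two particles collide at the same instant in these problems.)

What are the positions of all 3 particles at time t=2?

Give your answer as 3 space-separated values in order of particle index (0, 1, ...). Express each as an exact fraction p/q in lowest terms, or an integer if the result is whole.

Answer: 10 13 17

Derivation:
Collision at t=9/8: particles 1 and 2 swap velocities; positions: p0=19/2 p1=27/2 p2=27/2; velocities now: v0=4 v1=-4 v2=4
Collision at t=13/8: particles 0 and 1 swap velocities; positions: p0=23/2 p1=23/2 p2=31/2; velocities now: v0=-4 v1=4 v2=4
Advance to t=2 (no further collisions before then); velocities: v0=-4 v1=4 v2=4; positions = 10 13 17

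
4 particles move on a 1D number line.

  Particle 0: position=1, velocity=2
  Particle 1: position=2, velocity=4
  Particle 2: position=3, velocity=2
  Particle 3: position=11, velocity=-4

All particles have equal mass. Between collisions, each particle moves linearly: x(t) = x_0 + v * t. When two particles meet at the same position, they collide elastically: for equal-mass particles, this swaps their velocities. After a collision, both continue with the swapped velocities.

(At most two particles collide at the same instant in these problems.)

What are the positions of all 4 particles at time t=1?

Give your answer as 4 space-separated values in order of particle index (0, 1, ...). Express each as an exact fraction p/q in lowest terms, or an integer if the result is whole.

Answer: 3 5 6 7

Derivation:
Collision at t=1/2: particles 1 and 2 swap velocities; positions: p0=2 p1=4 p2=4 p3=9; velocities now: v0=2 v1=2 v2=4 v3=-4
Advance to t=1 (no further collisions before then); velocities: v0=2 v1=2 v2=4 v3=-4; positions = 3 5 6 7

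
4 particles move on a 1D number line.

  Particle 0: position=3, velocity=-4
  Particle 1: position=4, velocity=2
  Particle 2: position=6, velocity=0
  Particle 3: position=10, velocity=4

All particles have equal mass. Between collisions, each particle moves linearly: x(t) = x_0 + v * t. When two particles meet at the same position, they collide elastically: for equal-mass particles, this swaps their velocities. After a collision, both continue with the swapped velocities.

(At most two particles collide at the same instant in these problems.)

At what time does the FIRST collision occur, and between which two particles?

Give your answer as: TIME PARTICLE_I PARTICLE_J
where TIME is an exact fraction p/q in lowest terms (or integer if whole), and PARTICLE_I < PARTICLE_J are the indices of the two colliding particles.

Pair (0,1): pos 3,4 vel -4,2 -> not approaching (rel speed -6 <= 0)
Pair (1,2): pos 4,6 vel 2,0 -> gap=2, closing at 2/unit, collide at t=1
Pair (2,3): pos 6,10 vel 0,4 -> not approaching (rel speed -4 <= 0)
Earliest collision: t=1 between 1 and 2

Answer: 1 1 2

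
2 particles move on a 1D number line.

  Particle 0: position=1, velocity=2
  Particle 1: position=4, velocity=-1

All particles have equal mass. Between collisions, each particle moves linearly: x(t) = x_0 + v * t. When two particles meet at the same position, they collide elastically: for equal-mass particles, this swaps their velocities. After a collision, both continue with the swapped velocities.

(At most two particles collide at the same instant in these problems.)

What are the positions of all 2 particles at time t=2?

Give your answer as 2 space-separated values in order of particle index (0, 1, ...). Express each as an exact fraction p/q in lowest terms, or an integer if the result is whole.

Collision at t=1: particles 0 and 1 swap velocities; positions: p0=3 p1=3; velocities now: v0=-1 v1=2
Advance to t=2 (no further collisions before then); velocities: v0=-1 v1=2; positions = 2 5

Answer: 2 5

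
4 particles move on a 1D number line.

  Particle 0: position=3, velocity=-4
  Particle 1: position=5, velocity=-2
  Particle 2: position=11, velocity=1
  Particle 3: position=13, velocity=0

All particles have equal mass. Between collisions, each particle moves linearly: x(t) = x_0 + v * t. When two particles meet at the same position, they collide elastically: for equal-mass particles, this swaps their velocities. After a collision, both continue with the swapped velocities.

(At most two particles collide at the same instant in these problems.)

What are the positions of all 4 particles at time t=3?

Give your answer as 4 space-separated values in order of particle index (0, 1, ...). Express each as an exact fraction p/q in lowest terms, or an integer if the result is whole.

Collision at t=2: particles 2 and 3 swap velocities; positions: p0=-5 p1=1 p2=13 p3=13; velocities now: v0=-4 v1=-2 v2=0 v3=1
Advance to t=3 (no further collisions before then); velocities: v0=-4 v1=-2 v2=0 v3=1; positions = -9 -1 13 14

Answer: -9 -1 13 14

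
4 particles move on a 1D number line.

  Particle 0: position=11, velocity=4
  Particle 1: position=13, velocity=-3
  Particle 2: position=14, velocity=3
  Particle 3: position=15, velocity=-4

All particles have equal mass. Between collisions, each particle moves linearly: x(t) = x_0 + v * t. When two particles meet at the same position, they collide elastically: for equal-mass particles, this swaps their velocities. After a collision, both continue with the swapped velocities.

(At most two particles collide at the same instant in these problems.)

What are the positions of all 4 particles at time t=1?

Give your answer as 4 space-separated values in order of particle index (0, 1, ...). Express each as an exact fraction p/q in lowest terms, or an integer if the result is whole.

Answer: 10 11 15 17

Derivation:
Collision at t=1/7: particles 2 and 3 swap velocities; positions: p0=81/7 p1=88/7 p2=101/7 p3=101/7; velocities now: v0=4 v1=-3 v2=-4 v3=3
Collision at t=2/7: particles 0 and 1 swap velocities; positions: p0=85/7 p1=85/7 p2=97/7 p3=104/7; velocities now: v0=-3 v1=4 v2=-4 v3=3
Collision at t=1/2: particles 1 and 2 swap velocities; positions: p0=23/2 p1=13 p2=13 p3=31/2; velocities now: v0=-3 v1=-4 v2=4 v3=3
Advance to t=1 (no further collisions before then); velocities: v0=-3 v1=-4 v2=4 v3=3; positions = 10 11 15 17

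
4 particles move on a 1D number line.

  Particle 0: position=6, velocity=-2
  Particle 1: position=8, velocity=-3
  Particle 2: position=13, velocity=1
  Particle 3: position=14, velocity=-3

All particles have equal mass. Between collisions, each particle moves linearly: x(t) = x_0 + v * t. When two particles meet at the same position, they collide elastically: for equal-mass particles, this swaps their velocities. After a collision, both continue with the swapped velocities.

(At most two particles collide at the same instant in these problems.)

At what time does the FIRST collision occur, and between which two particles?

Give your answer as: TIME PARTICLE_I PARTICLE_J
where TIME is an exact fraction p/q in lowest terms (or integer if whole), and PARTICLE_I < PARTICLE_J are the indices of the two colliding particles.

Answer: 1/4 2 3

Derivation:
Pair (0,1): pos 6,8 vel -2,-3 -> gap=2, closing at 1/unit, collide at t=2
Pair (1,2): pos 8,13 vel -3,1 -> not approaching (rel speed -4 <= 0)
Pair (2,3): pos 13,14 vel 1,-3 -> gap=1, closing at 4/unit, collide at t=1/4
Earliest collision: t=1/4 between 2 and 3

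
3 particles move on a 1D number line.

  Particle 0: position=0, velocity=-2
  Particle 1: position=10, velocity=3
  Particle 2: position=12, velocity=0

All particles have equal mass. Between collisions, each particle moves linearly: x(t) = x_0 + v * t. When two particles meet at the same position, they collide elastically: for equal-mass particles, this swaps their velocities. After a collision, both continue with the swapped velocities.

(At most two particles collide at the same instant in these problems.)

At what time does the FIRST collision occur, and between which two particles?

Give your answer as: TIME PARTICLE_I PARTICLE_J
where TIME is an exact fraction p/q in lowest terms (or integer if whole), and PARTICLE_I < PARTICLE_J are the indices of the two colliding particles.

Answer: 2/3 1 2

Derivation:
Pair (0,1): pos 0,10 vel -2,3 -> not approaching (rel speed -5 <= 0)
Pair (1,2): pos 10,12 vel 3,0 -> gap=2, closing at 3/unit, collide at t=2/3
Earliest collision: t=2/3 between 1 and 2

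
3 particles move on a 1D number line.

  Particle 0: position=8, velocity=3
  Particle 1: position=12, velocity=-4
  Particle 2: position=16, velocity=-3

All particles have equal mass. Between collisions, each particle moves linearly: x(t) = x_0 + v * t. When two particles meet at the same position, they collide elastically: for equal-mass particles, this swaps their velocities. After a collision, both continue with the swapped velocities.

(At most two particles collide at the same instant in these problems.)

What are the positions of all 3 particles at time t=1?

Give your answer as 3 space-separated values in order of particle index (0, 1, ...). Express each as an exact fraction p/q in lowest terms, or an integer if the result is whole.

Answer: 8 11 13

Derivation:
Collision at t=4/7: particles 0 and 1 swap velocities; positions: p0=68/7 p1=68/7 p2=100/7; velocities now: v0=-4 v1=3 v2=-3
Advance to t=1 (no further collisions before then); velocities: v0=-4 v1=3 v2=-3; positions = 8 11 13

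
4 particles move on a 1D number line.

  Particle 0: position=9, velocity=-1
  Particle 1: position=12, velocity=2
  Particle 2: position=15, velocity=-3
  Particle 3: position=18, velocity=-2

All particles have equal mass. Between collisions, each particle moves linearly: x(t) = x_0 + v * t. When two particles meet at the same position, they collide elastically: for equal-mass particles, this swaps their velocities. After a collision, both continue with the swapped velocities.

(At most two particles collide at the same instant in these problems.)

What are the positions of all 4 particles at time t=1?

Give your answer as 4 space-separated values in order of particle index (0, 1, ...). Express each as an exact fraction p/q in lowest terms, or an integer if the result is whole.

Answer: 8 12 14 16

Derivation:
Collision at t=3/5: particles 1 and 2 swap velocities; positions: p0=42/5 p1=66/5 p2=66/5 p3=84/5; velocities now: v0=-1 v1=-3 v2=2 v3=-2
Advance to t=1 (no further collisions before then); velocities: v0=-1 v1=-3 v2=2 v3=-2; positions = 8 12 14 16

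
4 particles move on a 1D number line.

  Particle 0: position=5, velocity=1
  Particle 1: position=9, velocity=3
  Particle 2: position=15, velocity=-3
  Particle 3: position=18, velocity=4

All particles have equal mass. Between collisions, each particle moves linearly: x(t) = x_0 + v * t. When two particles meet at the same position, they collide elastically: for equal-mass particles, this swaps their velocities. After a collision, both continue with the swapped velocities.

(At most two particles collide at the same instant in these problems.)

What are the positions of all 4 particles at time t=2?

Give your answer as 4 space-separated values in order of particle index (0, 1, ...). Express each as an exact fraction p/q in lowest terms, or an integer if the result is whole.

Answer: 7 9 15 26

Derivation:
Collision at t=1: particles 1 and 2 swap velocities; positions: p0=6 p1=12 p2=12 p3=22; velocities now: v0=1 v1=-3 v2=3 v3=4
Advance to t=2 (no further collisions before then); velocities: v0=1 v1=-3 v2=3 v3=4; positions = 7 9 15 26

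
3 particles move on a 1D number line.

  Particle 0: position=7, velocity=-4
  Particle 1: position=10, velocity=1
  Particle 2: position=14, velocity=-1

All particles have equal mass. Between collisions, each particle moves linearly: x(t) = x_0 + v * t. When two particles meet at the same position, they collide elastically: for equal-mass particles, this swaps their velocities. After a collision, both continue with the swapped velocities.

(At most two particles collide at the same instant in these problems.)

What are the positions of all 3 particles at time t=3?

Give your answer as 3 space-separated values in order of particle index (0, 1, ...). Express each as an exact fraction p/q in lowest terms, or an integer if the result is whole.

Collision at t=2: particles 1 and 2 swap velocities; positions: p0=-1 p1=12 p2=12; velocities now: v0=-4 v1=-1 v2=1
Advance to t=3 (no further collisions before then); velocities: v0=-4 v1=-1 v2=1; positions = -5 11 13

Answer: -5 11 13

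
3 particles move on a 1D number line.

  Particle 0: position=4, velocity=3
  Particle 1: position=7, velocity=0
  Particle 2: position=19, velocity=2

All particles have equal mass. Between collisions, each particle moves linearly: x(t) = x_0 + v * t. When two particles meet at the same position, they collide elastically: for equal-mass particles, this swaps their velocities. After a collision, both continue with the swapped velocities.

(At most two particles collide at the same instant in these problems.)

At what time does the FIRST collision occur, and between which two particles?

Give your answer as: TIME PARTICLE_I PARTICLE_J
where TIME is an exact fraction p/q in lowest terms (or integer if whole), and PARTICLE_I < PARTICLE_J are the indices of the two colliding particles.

Answer: 1 0 1

Derivation:
Pair (0,1): pos 4,7 vel 3,0 -> gap=3, closing at 3/unit, collide at t=1
Pair (1,2): pos 7,19 vel 0,2 -> not approaching (rel speed -2 <= 0)
Earliest collision: t=1 between 0 and 1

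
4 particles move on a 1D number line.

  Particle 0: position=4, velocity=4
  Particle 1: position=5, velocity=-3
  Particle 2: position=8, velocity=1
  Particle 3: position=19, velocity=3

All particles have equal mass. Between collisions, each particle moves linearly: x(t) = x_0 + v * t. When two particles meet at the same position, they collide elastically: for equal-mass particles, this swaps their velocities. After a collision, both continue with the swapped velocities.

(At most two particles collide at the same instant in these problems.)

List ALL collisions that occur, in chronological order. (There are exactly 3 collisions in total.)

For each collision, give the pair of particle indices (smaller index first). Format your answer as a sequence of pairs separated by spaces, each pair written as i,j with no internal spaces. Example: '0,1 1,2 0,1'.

Collision at t=1/7: particles 0 and 1 swap velocities; positions: p0=32/7 p1=32/7 p2=57/7 p3=136/7; velocities now: v0=-3 v1=4 v2=1 v3=3
Collision at t=4/3: particles 1 and 2 swap velocities; positions: p0=1 p1=28/3 p2=28/3 p3=23; velocities now: v0=-3 v1=1 v2=4 v3=3
Collision at t=15: particles 2 and 3 swap velocities; positions: p0=-40 p1=23 p2=64 p3=64; velocities now: v0=-3 v1=1 v2=3 v3=4

Answer: 0,1 1,2 2,3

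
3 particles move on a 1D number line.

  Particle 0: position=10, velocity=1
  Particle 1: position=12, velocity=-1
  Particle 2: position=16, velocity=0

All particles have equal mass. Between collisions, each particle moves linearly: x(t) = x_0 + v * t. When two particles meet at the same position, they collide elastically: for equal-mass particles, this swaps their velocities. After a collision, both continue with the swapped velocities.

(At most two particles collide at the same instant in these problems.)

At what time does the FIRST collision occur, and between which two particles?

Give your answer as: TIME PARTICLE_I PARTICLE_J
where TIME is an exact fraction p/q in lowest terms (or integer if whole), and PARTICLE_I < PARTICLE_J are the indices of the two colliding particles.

Answer: 1 0 1

Derivation:
Pair (0,1): pos 10,12 vel 1,-1 -> gap=2, closing at 2/unit, collide at t=1
Pair (1,2): pos 12,16 vel -1,0 -> not approaching (rel speed -1 <= 0)
Earliest collision: t=1 between 0 and 1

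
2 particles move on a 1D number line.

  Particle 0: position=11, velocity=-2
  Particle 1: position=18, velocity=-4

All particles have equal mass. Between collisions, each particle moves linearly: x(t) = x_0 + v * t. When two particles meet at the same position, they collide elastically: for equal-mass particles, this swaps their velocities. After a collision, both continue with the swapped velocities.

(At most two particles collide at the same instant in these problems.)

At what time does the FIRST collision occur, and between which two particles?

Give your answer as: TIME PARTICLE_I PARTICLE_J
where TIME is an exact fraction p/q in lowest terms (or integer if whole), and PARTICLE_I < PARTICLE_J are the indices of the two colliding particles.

Pair (0,1): pos 11,18 vel -2,-4 -> gap=7, closing at 2/unit, collide at t=7/2
Earliest collision: t=7/2 between 0 and 1

Answer: 7/2 0 1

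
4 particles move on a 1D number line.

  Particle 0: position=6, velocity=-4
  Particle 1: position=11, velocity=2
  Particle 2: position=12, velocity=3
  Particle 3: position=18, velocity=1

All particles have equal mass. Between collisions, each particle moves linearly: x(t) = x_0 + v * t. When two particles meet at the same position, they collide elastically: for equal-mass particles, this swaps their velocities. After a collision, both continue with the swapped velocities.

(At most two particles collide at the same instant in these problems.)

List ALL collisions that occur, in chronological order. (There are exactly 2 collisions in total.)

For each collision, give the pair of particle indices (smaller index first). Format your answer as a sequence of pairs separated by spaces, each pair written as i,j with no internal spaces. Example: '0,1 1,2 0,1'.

Answer: 2,3 1,2

Derivation:
Collision at t=3: particles 2 and 3 swap velocities; positions: p0=-6 p1=17 p2=21 p3=21; velocities now: v0=-4 v1=2 v2=1 v3=3
Collision at t=7: particles 1 and 2 swap velocities; positions: p0=-22 p1=25 p2=25 p3=33; velocities now: v0=-4 v1=1 v2=2 v3=3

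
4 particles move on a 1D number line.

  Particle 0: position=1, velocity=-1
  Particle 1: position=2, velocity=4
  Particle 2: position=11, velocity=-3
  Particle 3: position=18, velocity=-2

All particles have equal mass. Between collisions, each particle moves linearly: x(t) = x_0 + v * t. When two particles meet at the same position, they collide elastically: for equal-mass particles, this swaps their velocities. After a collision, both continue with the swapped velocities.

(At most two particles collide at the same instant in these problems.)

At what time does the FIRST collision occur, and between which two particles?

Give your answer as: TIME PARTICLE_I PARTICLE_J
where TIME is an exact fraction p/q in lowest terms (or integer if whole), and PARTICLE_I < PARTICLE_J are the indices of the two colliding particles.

Answer: 9/7 1 2

Derivation:
Pair (0,1): pos 1,2 vel -1,4 -> not approaching (rel speed -5 <= 0)
Pair (1,2): pos 2,11 vel 4,-3 -> gap=9, closing at 7/unit, collide at t=9/7
Pair (2,3): pos 11,18 vel -3,-2 -> not approaching (rel speed -1 <= 0)
Earliest collision: t=9/7 between 1 and 2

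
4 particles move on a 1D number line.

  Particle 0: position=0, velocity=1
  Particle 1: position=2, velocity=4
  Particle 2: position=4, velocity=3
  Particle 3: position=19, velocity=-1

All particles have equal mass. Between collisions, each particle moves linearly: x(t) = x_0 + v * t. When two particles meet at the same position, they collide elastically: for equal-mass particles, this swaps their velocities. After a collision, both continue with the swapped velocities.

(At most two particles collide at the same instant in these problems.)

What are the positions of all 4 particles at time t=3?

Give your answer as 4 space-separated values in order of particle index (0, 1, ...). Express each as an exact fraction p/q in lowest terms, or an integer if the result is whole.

Collision at t=2: particles 1 and 2 swap velocities; positions: p0=2 p1=10 p2=10 p3=17; velocities now: v0=1 v1=3 v2=4 v3=-1
Advance to t=3 (no further collisions before then); velocities: v0=1 v1=3 v2=4 v3=-1; positions = 3 13 14 16

Answer: 3 13 14 16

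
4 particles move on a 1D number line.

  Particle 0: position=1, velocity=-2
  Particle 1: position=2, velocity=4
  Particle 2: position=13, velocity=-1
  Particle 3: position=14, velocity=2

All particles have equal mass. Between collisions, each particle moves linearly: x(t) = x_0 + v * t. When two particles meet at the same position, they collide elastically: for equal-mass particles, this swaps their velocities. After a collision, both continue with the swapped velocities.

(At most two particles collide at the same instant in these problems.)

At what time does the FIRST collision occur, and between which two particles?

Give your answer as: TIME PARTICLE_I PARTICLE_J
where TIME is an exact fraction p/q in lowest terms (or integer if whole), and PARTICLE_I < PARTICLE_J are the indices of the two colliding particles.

Answer: 11/5 1 2

Derivation:
Pair (0,1): pos 1,2 vel -2,4 -> not approaching (rel speed -6 <= 0)
Pair (1,2): pos 2,13 vel 4,-1 -> gap=11, closing at 5/unit, collide at t=11/5
Pair (2,3): pos 13,14 vel -1,2 -> not approaching (rel speed -3 <= 0)
Earliest collision: t=11/5 between 1 and 2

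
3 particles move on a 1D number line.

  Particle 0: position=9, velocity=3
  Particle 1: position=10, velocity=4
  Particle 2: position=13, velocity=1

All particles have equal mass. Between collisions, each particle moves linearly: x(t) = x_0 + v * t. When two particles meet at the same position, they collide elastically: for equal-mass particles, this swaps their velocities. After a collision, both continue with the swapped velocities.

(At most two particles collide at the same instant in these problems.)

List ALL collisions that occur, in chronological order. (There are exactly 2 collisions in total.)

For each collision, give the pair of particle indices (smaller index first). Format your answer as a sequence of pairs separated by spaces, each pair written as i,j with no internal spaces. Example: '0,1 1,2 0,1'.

Answer: 1,2 0,1

Derivation:
Collision at t=1: particles 1 and 2 swap velocities; positions: p0=12 p1=14 p2=14; velocities now: v0=3 v1=1 v2=4
Collision at t=2: particles 0 and 1 swap velocities; positions: p0=15 p1=15 p2=18; velocities now: v0=1 v1=3 v2=4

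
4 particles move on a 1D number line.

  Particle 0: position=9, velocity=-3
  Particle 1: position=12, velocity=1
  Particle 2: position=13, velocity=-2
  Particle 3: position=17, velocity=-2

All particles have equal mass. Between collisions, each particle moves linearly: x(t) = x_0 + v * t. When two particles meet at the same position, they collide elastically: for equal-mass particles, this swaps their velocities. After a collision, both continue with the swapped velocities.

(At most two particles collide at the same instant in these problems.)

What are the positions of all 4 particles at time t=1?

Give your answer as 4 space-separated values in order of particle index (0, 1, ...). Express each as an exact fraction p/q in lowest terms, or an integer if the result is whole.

Collision at t=1/3: particles 1 and 2 swap velocities; positions: p0=8 p1=37/3 p2=37/3 p3=49/3; velocities now: v0=-3 v1=-2 v2=1 v3=-2
Advance to t=1 (no further collisions before then); velocities: v0=-3 v1=-2 v2=1 v3=-2; positions = 6 11 13 15

Answer: 6 11 13 15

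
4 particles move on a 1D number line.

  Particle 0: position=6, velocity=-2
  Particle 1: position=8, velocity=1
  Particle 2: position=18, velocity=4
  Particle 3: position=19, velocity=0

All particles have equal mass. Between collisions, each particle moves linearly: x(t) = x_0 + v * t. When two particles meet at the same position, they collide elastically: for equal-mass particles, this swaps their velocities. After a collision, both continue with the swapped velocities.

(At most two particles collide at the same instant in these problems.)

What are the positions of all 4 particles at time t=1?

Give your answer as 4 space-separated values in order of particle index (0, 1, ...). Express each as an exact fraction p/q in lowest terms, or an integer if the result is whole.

Collision at t=1/4: particles 2 and 3 swap velocities; positions: p0=11/2 p1=33/4 p2=19 p3=19; velocities now: v0=-2 v1=1 v2=0 v3=4
Advance to t=1 (no further collisions before then); velocities: v0=-2 v1=1 v2=0 v3=4; positions = 4 9 19 22

Answer: 4 9 19 22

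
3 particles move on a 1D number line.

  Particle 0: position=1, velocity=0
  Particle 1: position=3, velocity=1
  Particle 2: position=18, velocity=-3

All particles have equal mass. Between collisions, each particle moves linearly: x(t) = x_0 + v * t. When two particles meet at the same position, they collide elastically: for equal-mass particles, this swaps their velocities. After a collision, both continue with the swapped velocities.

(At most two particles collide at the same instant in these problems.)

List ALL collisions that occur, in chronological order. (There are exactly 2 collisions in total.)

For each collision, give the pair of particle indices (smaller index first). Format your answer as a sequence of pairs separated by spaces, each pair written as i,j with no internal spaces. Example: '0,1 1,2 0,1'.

Collision at t=15/4: particles 1 and 2 swap velocities; positions: p0=1 p1=27/4 p2=27/4; velocities now: v0=0 v1=-3 v2=1
Collision at t=17/3: particles 0 and 1 swap velocities; positions: p0=1 p1=1 p2=26/3; velocities now: v0=-3 v1=0 v2=1

Answer: 1,2 0,1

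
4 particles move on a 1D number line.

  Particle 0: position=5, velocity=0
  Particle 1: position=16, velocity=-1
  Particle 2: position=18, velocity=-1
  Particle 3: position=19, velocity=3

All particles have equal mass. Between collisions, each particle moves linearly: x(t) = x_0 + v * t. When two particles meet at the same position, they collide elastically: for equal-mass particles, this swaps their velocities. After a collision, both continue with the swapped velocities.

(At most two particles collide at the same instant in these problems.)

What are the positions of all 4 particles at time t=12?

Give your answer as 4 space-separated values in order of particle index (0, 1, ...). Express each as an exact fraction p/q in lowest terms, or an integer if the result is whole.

Answer: 4 5 6 55

Derivation:
Collision at t=11: particles 0 and 1 swap velocities; positions: p0=5 p1=5 p2=7 p3=52; velocities now: v0=-1 v1=0 v2=-1 v3=3
Advance to t=12 (no further collisions before then); velocities: v0=-1 v1=0 v2=-1 v3=3; positions = 4 5 6 55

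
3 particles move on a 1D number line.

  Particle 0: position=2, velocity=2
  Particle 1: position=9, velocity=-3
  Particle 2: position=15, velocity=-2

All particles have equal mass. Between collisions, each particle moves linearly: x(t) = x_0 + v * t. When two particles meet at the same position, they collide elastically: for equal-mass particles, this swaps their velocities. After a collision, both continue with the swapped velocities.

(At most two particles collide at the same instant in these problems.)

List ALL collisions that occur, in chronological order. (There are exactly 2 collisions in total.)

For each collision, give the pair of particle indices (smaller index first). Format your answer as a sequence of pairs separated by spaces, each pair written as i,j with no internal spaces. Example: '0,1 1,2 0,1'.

Collision at t=7/5: particles 0 and 1 swap velocities; positions: p0=24/5 p1=24/5 p2=61/5; velocities now: v0=-3 v1=2 v2=-2
Collision at t=13/4: particles 1 and 2 swap velocities; positions: p0=-3/4 p1=17/2 p2=17/2; velocities now: v0=-3 v1=-2 v2=2

Answer: 0,1 1,2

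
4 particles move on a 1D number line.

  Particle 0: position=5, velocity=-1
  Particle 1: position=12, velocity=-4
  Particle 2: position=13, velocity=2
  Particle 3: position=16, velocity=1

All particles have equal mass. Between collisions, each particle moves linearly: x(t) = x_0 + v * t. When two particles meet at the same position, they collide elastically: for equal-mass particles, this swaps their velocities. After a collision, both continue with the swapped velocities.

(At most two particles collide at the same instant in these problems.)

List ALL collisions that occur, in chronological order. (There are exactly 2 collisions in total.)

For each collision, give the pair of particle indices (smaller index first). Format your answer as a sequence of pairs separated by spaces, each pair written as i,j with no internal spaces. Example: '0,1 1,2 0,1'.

Collision at t=7/3: particles 0 and 1 swap velocities; positions: p0=8/3 p1=8/3 p2=53/3 p3=55/3; velocities now: v0=-4 v1=-1 v2=2 v3=1
Collision at t=3: particles 2 and 3 swap velocities; positions: p0=0 p1=2 p2=19 p3=19; velocities now: v0=-4 v1=-1 v2=1 v3=2

Answer: 0,1 2,3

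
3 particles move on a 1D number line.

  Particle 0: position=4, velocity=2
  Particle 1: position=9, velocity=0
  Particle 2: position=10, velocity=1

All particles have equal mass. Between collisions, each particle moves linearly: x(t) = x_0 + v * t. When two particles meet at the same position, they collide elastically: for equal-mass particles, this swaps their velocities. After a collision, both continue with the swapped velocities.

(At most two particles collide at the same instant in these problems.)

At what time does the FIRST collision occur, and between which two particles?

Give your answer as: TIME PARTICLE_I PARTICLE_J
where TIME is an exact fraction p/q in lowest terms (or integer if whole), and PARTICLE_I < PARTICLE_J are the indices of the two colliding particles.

Pair (0,1): pos 4,9 vel 2,0 -> gap=5, closing at 2/unit, collide at t=5/2
Pair (1,2): pos 9,10 vel 0,1 -> not approaching (rel speed -1 <= 0)
Earliest collision: t=5/2 between 0 and 1

Answer: 5/2 0 1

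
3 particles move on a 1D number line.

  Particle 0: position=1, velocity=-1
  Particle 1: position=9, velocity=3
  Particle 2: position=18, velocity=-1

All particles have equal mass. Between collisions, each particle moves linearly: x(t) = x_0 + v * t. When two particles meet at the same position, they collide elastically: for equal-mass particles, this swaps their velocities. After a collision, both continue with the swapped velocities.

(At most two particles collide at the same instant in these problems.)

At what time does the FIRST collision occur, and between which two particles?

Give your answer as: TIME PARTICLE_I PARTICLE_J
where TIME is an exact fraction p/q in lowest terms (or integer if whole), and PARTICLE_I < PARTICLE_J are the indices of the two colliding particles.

Pair (0,1): pos 1,9 vel -1,3 -> not approaching (rel speed -4 <= 0)
Pair (1,2): pos 9,18 vel 3,-1 -> gap=9, closing at 4/unit, collide at t=9/4
Earliest collision: t=9/4 between 1 and 2

Answer: 9/4 1 2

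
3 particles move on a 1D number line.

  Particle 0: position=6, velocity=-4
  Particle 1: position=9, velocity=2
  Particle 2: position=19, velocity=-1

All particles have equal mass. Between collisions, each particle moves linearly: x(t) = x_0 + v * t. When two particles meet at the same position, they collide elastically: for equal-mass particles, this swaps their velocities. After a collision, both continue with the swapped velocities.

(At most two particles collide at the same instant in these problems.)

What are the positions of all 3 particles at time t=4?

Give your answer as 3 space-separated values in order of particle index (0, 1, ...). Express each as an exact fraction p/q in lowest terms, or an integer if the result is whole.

Answer: -10 15 17

Derivation:
Collision at t=10/3: particles 1 and 2 swap velocities; positions: p0=-22/3 p1=47/3 p2=47/3; velocities now: v0=-4 v1=-1 v2=2
Advance to t=4 (no further collisions before then); velocities: v0=-4 v1=-1 v2=2; positions = -10 15 17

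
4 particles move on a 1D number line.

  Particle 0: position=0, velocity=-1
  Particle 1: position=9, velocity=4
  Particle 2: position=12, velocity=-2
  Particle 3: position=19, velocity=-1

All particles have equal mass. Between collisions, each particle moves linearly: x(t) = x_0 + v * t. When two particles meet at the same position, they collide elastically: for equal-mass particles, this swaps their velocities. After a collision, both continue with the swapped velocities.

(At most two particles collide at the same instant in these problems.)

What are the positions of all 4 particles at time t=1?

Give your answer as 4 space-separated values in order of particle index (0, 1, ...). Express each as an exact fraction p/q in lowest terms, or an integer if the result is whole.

Answer: -1 10 13 18

Derivation:
Collision at t=1/2: particles 1 and 2 swap velocities; positions: p0=-1/2 p1=11 p2=11 p3=37/2; velocities now: v0=-1 v1=-2 v2=4 v3=-1
Advance to t=1 (no further collisions before then); velocities: v0=-1 v1=-2 v2=4 v3=-1; positions = -1 10 13 18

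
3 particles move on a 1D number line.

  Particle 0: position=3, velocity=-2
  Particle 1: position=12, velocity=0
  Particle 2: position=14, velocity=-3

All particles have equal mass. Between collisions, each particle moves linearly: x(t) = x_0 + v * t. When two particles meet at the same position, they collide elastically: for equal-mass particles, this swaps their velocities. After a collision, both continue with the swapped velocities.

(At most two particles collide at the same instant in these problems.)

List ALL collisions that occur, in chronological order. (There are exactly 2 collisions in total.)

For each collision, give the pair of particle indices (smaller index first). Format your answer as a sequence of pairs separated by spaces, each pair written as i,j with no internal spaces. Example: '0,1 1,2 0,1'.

Answer: 1,2 0,1

Derivation:
Collision at t=2/3: particles 1 and 2 swap velocities; positions: p0=5/3 p1=12 p2=12; velocities now: v0=-2 v1=-3 v2=0
Collision at t=11: particles 0 and 1 swap velocities; positions: p0=-19 p1=-19 p2=12; velocities now: v0=-3 v1=-2 v2=0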